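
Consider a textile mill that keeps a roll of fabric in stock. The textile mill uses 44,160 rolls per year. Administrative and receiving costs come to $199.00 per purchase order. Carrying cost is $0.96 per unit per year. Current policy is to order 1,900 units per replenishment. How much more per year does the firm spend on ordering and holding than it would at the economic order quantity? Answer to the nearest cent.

Extra cost ≈ $1,429.55 per year

EOQ = √(2DS/H) = √(2 × 44,160 × 199 / 0.96) ≈ 4278.78.
Cost at Q* = (D/Q*)S + (Q*/2)H = √(2DSH) ≈ $4,107.63.
Cost at Q = 1,900: (44,160/1,900)×199 + (1,900/2)×0.96 = $4,625.18 + $912.00 = $5,537.18.
Excess = $5,537.18 − $4,107.63 = $1,429.55.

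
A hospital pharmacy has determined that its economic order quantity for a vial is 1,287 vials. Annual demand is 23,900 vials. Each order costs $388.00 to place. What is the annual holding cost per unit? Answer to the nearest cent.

Squaring Q* = √(2DS/H) gives Q*² = 2DS/H.
From Q* = √(2DS/H): H = 2DS / Q*² = 2 × 23,900 × 388 / 1,287² = 11.1970.

H ≈ $11.20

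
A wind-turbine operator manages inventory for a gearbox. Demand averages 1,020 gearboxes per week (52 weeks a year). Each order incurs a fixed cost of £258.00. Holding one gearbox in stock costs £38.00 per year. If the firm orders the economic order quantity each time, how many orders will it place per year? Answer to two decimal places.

Annual demand D = 1,020 × 52 = 53,040.
EOQ = √(2DS/H) = √(2 × 53,040 × 258 / 38) ≈ 848.66.
Orders per year = D / Q* = 53,040 / 848.66 ≈ 62.498.

N ≈ 62.50 orders per year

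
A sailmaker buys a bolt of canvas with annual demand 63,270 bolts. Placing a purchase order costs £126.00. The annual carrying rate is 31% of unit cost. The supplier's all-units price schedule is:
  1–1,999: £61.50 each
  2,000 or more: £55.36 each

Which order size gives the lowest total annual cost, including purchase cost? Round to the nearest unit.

Q* ≈ 2,000 bolts

Holding cost per unit per year at price C is H = 0.31·C.
Candidates are each tier's EOQ (if it falls in that tier) and each price-break quantity.
EOQ at £61.50 = 914.5 (feasible in tier 1): TC = 63,270×£61.50 + (63,270/914.5)×126 + (914.5/2)×0.31×£61.50 = £3,908,539.82.
EOQ at £55.36 = 963.9 < 2000, so use break Q=2000: TC = 63,270×£55.36 + (63,270/2000.0)×126 + (2000.0/2)×0.31×£55.36 = £3,523,774.81.
Lowest total cost is £3,523,774.81 at Q = 2000.0.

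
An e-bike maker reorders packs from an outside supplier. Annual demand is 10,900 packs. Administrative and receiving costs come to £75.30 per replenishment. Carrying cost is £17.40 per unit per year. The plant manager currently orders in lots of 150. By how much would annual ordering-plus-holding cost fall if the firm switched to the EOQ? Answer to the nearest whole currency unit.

Extra cost ≈ £1,432 per year

EOQ = √(2DS/H) = √(2 × 10,900 × 75.3 / 17.4) ≈ 307.15.
Cost at Q* = (D/Q*)S + (Q*/2)H = √(2DSH) ≈ £5,344.42.
Cost at Q = 150: (10,900/150)×75.3 + (150/2)×17.4 = £5,471.80 + £1,305.00 = £6,776.80.
Excess = £6,776.80 − £5,344.42 = £1,432.38.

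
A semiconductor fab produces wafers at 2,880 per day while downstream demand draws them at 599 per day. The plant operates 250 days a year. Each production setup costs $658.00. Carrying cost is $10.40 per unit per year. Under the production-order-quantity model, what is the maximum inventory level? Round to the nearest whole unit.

I_max ≈ 3,874 wafers

Annual demand D = 599 × 250 = 149,750.
Production build-up factor (1 − d/p) = 1 − 599/2,880 = 0.7920.
Q* = √(2DS / (H(1 − d/p))) = √(2 × 149,750 × 658 / (10.4 × 0.7920)).
= √(197,071,000 / 8.2369) ≈ 4891.345.
Maximum inventory = Q*(1 − d/p) = 4891.345 × 0.7920 ≈ 3874.013.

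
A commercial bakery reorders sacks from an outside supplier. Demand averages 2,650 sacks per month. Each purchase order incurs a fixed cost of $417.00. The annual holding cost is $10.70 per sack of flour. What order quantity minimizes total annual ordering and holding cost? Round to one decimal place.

Q* ≈ 1,574.4 sacks

Annual demand D = 2,650 × 12 = 31,800.
EOQ = √(2DS / H) = √(2 × 31,800 × 417 / 10.7).
= √(26,521,200 / 10.7) = √2,478,616.8224 ≈ 1574.362.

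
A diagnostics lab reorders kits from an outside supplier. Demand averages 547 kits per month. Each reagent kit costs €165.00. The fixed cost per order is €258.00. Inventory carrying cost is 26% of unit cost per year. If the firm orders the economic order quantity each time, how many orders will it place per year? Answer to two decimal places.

Annual demand D = 547 × 12 = 6,564.
Holding cost H = 0.26 × €165.00 = €42.9000 per unit per year.
The optimal lot size = √(2DS/H) = √(2 × 6,564 × 258 / 42.9) ≈ 280.98.
Orders per year = D / Q* = 6,564 / 280.98 ≈ 23.361.

N ≈ 23.36 orders per year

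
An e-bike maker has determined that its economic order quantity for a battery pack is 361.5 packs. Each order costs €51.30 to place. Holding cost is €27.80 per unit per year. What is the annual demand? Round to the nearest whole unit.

D ≈ 35,409 packs per year

Squaring Q* = √(2DS/H) gives Q*² = 2DS/H.
From Q* = √(2DS/H): D = Q*²H / (2S) = 361.5² × 27.8 / (2 × 51.3) = 35409.031.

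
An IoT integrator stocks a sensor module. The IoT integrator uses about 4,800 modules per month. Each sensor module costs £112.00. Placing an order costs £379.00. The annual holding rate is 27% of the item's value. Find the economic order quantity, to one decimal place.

Annual demand D = 4,800 × 12 = 57,600.
Holding cost H = 0.27 × £112.00 = £30.2400 per unit per year.
EOQ = √(2DS / H) = √(2 × 57,600 × 379 / 30.24).
= √(43,660,800 / 30.24) = √1,443,809.5238 ≈ 1201.586.

Q* ≈ 1,201.6 modules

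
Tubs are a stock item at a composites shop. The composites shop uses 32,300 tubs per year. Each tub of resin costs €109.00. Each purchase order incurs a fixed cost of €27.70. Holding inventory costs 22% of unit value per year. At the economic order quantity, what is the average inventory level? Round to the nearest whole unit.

Holding cost H = 0.22 × €109.00 = €23.9800 per unit per year.
EOQ = √(2DS/H) = √(2 × 32,300 × 27.7 / 23.98) ≈ 273.17.
Average inventory = Q*/2 ≈ 273.17 / 2 = 136.585.

Average inventory ≈ 137 tubs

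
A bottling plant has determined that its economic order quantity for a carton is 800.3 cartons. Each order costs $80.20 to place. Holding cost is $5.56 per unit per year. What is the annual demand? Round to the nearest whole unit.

The basic EOQ model gives Q* = √(2DS/H); rearrange for the unknown.
From Q* = √(2DS/H): D = Q*²H / (2S) = 800.3² × 5.56 / (2 × 80.2) = 22201.180.

D ≈ 22,201 cartons per year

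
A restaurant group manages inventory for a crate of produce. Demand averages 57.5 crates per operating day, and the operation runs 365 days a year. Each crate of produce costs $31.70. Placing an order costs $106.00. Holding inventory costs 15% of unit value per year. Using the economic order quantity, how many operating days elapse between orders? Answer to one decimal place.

Annual demand D = 57.5 × 365 = 20,987.5.
Holding cost H = 0.15 × $31.70 = $4.7550 per unit per year.
The optimal lot size = √(2DS/H) = √(2 × 20,987.5 × 106 / 4.755) ≈ 967.33.
Cycle time = Q*/D × 365 = 967.33 / 20,987.5 × 365 ≈ 16.823 days.

T ≈ 16.8 days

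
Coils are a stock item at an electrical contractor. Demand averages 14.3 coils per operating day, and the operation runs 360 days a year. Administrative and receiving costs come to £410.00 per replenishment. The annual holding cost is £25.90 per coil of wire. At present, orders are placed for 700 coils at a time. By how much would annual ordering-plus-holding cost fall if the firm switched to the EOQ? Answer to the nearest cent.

Annual demand D = 14.3 × 360 = 5,148.
EOQ = √(2DS/H) = √(2 × 5,148 × 410 / 25.9) ≈ 403.72.
Cost at Q* = (D/Q*)S + (Q*/2)H = √(2DSH) ≈ £10,456.25.
Cost at Q = 700: (5,148/700)×410 + (700/2)×25.9 = £3,015.26 + £9,065.00 = £12,080.26.
Excess = £12,080.26 − £10,456.25 = £1,624.00.

Extra cost ≈ £1,624.00 per year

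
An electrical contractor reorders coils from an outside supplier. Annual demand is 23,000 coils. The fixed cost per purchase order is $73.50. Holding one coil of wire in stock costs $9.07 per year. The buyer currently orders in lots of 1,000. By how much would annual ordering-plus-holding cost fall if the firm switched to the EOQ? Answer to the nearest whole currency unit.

EOQ = √(2DS/H) = √(2 × 23,000 × 73.5 / 9.07) ≈ 610.55.
Cost at Q* = (D/Q*)S + (Q*/2)H = √(2DSH) ≈ $5,537.66.
Cost at Q = 1,000: (23,000/1,000)×73.5 + (1,000/2)×9.07 = $1,690.50 + $4,535.00 = $6,225.50.
Excess = $6,225.50 − $5,537.66 = $687.84.

Extra cost ≈ $688 per year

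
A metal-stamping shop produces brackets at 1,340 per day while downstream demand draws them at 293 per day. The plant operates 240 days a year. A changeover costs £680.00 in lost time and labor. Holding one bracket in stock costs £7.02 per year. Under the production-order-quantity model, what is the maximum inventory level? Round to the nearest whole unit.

Annual demand D = 293 × 240 = 70,320.
Production build-up factor (1 − d/p) = 1 − 293/1,340 = 0.7813.
Q* = √(2DS / (H(1 − d/p))) = √(2 × 70,320 × 680 / (7.02 × 0.7813)).
= √(95,635,200 / 5.485) ≈ 4175.605.
Maximum inventory = Q*(1 − d/p) = 4175.605 × 0.7813 ≈ 3262.581.

I_max ≈ 3,263 brackets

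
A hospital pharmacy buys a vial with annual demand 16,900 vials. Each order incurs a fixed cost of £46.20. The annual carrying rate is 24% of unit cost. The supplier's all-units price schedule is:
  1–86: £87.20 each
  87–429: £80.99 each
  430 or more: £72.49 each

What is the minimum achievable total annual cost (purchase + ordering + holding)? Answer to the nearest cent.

TC* ≈ £1,230,637.25

Holding cost per unit per year at price C is H = 0.24·C.
Candidates are each tier's EOQ (if it falls in that tier) and each price-break quantity.
Tier 1 (£87.20): EOQ = 273.2 exceeds tier's upper bound 86, so this tier is dominated.
EOQ at £80.99 = 283.4 (feasible in tier 2): TC = 16,900×£80.99 + (16,900/283.4)×46.2 + (283.4/2)×0.24×£80.99 = £1,374,240.35.
EOQ at £72.49 = 299.6 < 430, so use break Q=430: TC = 16,900×£72.49 + (16,900/430.0)×46.2 + (430.0/2)×0.24×£72.49 = £1,230,637.25.
Lowest total cost among the candidates is at Q = 430.0.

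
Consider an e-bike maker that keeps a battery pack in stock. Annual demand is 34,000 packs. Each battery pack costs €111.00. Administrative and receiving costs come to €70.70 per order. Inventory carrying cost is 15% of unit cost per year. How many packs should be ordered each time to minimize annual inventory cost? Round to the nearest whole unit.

Holding cost H = 0.15 × €111.00 = €16.6500 per unit per year.
EOQ = √(2DS / H) = √(2 × 34,000 × 70.7 / 16.65).
= √(4,807,600 / 16.65) = √288,744.7447 ≈ 537.350.

Q* ≈ 537 packs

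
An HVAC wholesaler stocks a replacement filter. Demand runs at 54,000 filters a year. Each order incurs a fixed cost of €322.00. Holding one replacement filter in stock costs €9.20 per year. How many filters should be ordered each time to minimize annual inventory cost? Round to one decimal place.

EOQ = √(2DS / H) = √(2 × 54,000 × 322 / 9.2).
= √(34,776,000 / 9.2) = √3,780,000 ≈ 1944.222.

Q* ≈ 1,944.2 filters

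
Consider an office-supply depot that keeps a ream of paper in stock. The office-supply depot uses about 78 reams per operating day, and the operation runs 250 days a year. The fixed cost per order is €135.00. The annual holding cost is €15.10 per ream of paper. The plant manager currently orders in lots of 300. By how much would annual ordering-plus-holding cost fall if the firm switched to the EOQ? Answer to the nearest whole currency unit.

Annual demand D = 78 × 250 = 19,500.
EOQ = √(2DS/H) = √(2 × 19,500 × 135 / 15.1) ≈ 590.49.
Cost at Q* = (D/Q*)S + (Q*/2)H = √(2DSH) ≈ €8,916.36.
Cost at Q = 300: (19,500/300)×135 + (300/2)×15.1 = €8,775.00 + €2,265.00 = €11,040.00.
Excess = €11,040.00 − €8,916.36 = €2,123.64.

Extra cost ≈ €2,124 per year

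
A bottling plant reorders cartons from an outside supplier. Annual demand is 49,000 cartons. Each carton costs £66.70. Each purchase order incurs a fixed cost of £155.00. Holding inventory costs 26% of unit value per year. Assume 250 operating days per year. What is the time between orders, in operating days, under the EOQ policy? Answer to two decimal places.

Holding cost H = 0.26 × £66.70 = £17.3420 per unit per year.
EOQ = √(2DS/H) = √(2 × 49,000 × 155 / 17.342) ≈ 935.90.
Cycle time = Q*/D × 250 = 935.90 / 49,000 × 250 ≈ 4.775 days.

T ≈ 4.77 days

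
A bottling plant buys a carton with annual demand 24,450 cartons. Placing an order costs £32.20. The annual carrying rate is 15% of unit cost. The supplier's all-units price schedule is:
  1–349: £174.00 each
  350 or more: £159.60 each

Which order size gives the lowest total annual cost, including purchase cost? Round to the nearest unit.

Holding cost per unit per year at price C is H = 0.15·C.
Candidates are each tier's EOQ (if it falls in that tier) and each price-break quantity.
EOQ at £174.00 = 245.6 (feasible in tier 1): TC = 24,450×£174.00 + (24,450/245.6)×32.2 + (245.6/2)×0.15×£174.00 = £4,260,710.66.
EOQ at £159.60 = 256.5 < 350, so use break Q=350: TC = 24,450×£159.60 + (24,450/350.0)×32.2 + (350.0/2)×0.15×£159.60 = £3,908,658.90.
Lowest total cost is £3,908,658.90 at Q = 350.0.

Q* ≈ 350 cartons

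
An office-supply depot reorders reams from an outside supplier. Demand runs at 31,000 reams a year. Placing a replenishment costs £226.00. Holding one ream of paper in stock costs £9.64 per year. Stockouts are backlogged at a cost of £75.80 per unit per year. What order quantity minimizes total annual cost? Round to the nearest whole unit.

With planned backorders, Q* = √(2DS/H) · √((H+B)/B).
√(2DS/H) = √(2 × 31,000 × 226 / 9.64) = 1205.623.
√((H+B)/B) = √((9.64+75.8)/75.8) = 1.0617.
Q* ≈ 1279.993.

Q* ≈ 1,280 reams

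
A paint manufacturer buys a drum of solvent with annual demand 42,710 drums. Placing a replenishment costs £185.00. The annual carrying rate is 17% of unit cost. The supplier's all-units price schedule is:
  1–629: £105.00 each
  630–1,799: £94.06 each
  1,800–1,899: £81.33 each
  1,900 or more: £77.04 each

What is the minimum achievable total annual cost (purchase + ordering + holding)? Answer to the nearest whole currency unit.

Holding cost per unit per year at price C is H = 0.17·C.
Evaluate total cost at each tier's feasible EOQ or, if the EOQ is below the tier, at the tier's minimum quantity.
Tier 1 (£105.00): EOQ = 940.9 exceeds tier's upper bound 629, so this tier is dominated.
EOQ at £94.06 = 994.1 (feasible in tier 2): TC = 42,710×£94.06 + (42,710/994.1)×185 + (994.1/2)×0.17×£94.06 = £4,033,198.77.
EOQ at £81.33 = 1069.1 < 1800, so use break Q=1800: TC = 42,710×£81.33 + (42,710/1800.0)×185 + (1800.0/2)×0.17×£81.33 = £3,490,437.43.
EOQ at £77.04 = 1098.5 < 1900, so use break Q=1900: TC = 42,710×£77.04 + (42,710/1900.0)×185 + (1900.0/2)×0.17×£77.04 = £3,306,978.97.
Lowest total cost among the candidates is at Q = 1900.0.

TC* ≈ £3,306,979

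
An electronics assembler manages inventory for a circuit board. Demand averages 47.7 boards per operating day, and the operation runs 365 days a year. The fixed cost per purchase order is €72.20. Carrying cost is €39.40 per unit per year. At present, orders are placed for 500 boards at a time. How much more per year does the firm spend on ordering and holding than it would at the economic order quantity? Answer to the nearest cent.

Annual demand D = 47.7 × 365 = 17,410.5.
EOQ = √(2DS/H) = √(2 × 17,410.5 × 72.2 / 39.4) ≈ 252.60.
Cost at Q* = (D/Q*)S + (Q*/2)H = √(2DSH) ≈ €9,952.62.
Cost at Q = 500: (17,410.5/500)×72.2 + (500/2)×39.4 = €2,514.08 + €9,850.00 = €12,364.08.
Excess = €12,364.08 − €9,952.62 = €2,411.46.

Extra cost ≈ €2,411.46 per year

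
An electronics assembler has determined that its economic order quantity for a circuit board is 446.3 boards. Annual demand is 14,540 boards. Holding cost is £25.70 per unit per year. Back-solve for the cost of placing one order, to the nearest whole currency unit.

The basic EOQ model gives Q* = √(2DS/H); rearrange for the unknown.
From Q* = √(2DS/H): S = Q*²H / (2D) = 446.3² × 25.7 / (2 × 14,540) = 176.0324.

S ≈ £176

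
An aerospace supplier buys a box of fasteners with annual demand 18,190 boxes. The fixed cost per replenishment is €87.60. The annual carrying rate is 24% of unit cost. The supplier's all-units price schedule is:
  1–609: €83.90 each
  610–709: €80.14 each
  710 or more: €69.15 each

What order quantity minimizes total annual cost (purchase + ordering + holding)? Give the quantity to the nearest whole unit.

Holding cost per unit per year at price C is H = 0.24·C.
Candidates are each tier's EOQ (if it falls in that tier) and each price-break quantity.
EOQ at €83.90 = 397.8 (feasible in tier 1): TC = 18,190×€83.90 + (18,190/397.8)×87.6 + (397.8/2)×0.24×€83.90 = €1,534,151.69.
EOQ at €80.14 = 407.1 < 610, so use break Q=610: TC = 18,190×€80.14 + (18,190/610.0)×87.6 + (610.0/2)×0.24×€80.14 = €1,466,225.05.
EOQ at €69.15 = 438.2 < 710, so use break Q=710: TC = 18,190×€69.15 + (18,190/710.0)×87.6 + (710.0/2)×0.24×€69.15 = €1,265,974.37.
Lowest total cost is €1,265,974.37 at Q = 710.0.

Q* ≈ 710 boxes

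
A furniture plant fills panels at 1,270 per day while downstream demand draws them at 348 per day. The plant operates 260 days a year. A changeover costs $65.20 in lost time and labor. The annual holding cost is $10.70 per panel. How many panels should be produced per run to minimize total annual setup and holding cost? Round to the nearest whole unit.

Annual demand D = 348 × 260 = 90,480.
Production build-up factor (1 − d/p) = 1 − 348/1,270 = 0.7260.
Q* = √(2DS / (H(1 − d/p))) = √(2 × 90,480 × 65.2 / (10.7 × 0.7260)).
= √(11,798,592 / 7.768) ≈ 1232.422.

Q* ≈ 1,232 panels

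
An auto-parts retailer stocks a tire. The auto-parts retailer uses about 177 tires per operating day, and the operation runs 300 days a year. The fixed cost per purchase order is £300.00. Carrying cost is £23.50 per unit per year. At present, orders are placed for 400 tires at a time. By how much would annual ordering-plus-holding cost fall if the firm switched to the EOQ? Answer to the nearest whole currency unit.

Annual demand D = 177 × 300 = 53,100.
EOQ = √(2DS/H) = √(2 × 53,100 × 300 / 23.5) ≈ 1164.36.
Cost at Q* = (D/Q*)S + (Q*/2)H = √(2DSH) ≈ £27,362.57.
Cost at Q = 400: (53,100/400)×300 + (400/2)×23.5 = £39,825.00 + £4,700.00 = £44,525.00.
Excess = £44,525.00 − £27,362.57 = £17,162.43.

Extra cost ≈ £17,162 per year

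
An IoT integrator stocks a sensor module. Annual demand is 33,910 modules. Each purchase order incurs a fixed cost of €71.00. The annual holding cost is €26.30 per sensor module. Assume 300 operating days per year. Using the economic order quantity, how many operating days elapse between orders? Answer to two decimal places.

T ≈ 3.79 days

The optimal lot size = √(2DS/H) = √(2 × 33,910 × 71 / 26.3) ≈ 427.89.
Cycle time = Q*/D × 300 = 427.89 / 33,910 × 300 ≈ 3.786 days.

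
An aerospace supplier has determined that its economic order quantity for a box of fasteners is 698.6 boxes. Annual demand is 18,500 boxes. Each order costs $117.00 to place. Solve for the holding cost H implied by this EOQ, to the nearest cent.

Invert the EOQ relation Q*² = 2DS/H.
From Q* = √(2DS/H): H = 2DS / Q*² = 2 × 18,500 × 117 / 698.6² = 8.8701.

H ≈ $8.87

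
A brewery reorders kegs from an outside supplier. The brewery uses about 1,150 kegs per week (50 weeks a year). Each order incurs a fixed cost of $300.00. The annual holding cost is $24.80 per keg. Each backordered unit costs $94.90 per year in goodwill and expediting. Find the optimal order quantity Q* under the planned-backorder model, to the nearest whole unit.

Q* ≈ 1,325 kegs

Annual demand D = 1,150 × 50 = 57,500.
With planned backorders, Q* = √(2DS/H) · √((H+B)/B).
√(2DS/H) = √(2 × 57,500 × 300 / 24.8) = 1179.461.
√((H+B)/B) = √((24.8+94.9)/94.9) = 1.1231.
Q* ≈ 1324.639.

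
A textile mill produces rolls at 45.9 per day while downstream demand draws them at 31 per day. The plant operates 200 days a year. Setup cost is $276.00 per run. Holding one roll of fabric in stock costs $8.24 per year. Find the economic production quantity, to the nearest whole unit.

Q* ≈ 1,131 rolls

Annual demand D = 31 × 200 = 6,200.
Production build-up factor (1 − d/p) = 1 − 31/45.9 = 0.3246.
Q* = √(2DS / (H(1 − d/p))) = √(2 × 6,200 × 276 / (8.24 × 0.3246)).
= √(3,422,400 / 2.6749) ≈ 1131.136.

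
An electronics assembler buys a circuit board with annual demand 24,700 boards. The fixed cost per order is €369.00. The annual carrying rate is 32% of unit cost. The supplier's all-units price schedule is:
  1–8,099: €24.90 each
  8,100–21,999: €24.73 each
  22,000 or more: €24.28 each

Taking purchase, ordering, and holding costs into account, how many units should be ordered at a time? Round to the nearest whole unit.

Q* ≈ 1,513 boards

Holding cost per unit per year at price C is H = 0.32·C.
For each price level, check whether its EOQ is feasible; otherwise the best quantity at that price is the breakpoint.
EOQ at €24.90 = 1512.5 (feasible in tier 1): TC = 24,700×€24.90 + (24,700/1512.5)×369 + (1512.5/2)×0.32×€24.90 = €627,081.78.
EOQ at €24.73 = 1517.7 < 8100, so use break Q=8100: TC = 24,700×€24.73 + (24,700/8100.0)×369 + (8100.0/2)×0.32×€24.73 = €644,006.30.
EOQ at €24.28 = 1531.7 < 22000, so use break Q=22000: TC = 24,700×€24.28 + (24,700/22000.0)×369 + (22000.0/2)×0.32×€24.28 = €685,595.89.
Lowest total cost is €627,081.78 at Q = 1512.5.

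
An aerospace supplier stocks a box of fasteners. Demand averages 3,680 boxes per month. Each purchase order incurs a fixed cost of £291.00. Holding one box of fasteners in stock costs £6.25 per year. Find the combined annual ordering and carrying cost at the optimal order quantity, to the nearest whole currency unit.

Annual demand D = 3,680 × 12 = 44,160.
The optimal lot size = √(2DS/H) = √(2 × 44,160 × 291 / 6.25) ≈ 2027.85.
At Q*, ordering cost (D/Q*)S equals holding cost (Q*/2)H, each = √(DSH/2).
Minimum total = √(2DSH) = √(2 × 44,160 × 291 × 6.25) ≈ 12674.068.

TC* ≈ £12,674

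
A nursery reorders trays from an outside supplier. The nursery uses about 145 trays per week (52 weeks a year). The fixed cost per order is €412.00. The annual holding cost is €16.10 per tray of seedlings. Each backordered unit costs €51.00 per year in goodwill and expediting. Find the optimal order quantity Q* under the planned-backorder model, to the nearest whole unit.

Annual demand D = 145 × 52 = 7,540.
With planned backorders, Q* = √(2DS/H) · √((H+B)/B).
√(2DS/H) = √(2 × 7,540 × 412 / 16.1) = 621.207.
√((H+B)/B) = √((16.1+51)/51) = 1.1470.
Q* ≈ 712.545.

Q* ≈ 713 trays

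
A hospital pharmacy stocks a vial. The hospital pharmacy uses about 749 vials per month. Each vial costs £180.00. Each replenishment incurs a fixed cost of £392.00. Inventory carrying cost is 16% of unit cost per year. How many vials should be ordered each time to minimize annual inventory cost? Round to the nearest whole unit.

Annual demand D = 749 × 12 = 8,988.
Holding cost H = 0.16 × £180.00 = £28.8000 per unit per year.
EOQ = √(2DS / H) = √(2 × 8,988 × 392 / 28.8).
= √(7,046,592 / 28.8) = √244,673.3333 ≈ 494.645.

Q* ≈ 495 vials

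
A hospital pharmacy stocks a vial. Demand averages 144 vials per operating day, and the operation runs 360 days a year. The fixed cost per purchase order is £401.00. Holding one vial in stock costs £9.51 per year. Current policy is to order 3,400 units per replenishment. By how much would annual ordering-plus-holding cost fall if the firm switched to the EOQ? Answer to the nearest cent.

Annual demand D = 144 × 360 = 51,840.
EOQ = √(2DS/H) = √(2 × 51,840 × 401 / 9.51) ≈ 2090.88.
Cost at Q* = (D/Q*)S + (Q*/2)H = √(2DSH) ≈ £19,884.28.
Cost at Q = 3,400: (51,840/3,400)×401 + (3,400/2)×9.51 = £6,114.07 + £16,167.00 = £22,281.07.
Excess = £22,281.07 − £19,884.28 = £2,396.79.

Extra cost ≈ £2,396.79 per year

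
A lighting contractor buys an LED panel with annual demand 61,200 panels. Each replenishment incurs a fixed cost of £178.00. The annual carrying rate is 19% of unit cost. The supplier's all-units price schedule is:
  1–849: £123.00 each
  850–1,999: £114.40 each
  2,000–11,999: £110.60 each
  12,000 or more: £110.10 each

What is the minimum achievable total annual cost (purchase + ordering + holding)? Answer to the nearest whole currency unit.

Holding cost per unit per year at price C is H = 0.19·C.
Candidates are each tier's EOQ (if it falls in that tier) and each price-break quantity.
Tier 1 (£123.00): EOQ = 965.5 exceeds tier's upper bound 849, so this tier is dominated.
EOQ at £114.40 = 1001.2 (feasible in tier 2): TC = 61,200×£114.40 + (61,200/1001.2)×178 + (1001.2/2)×0.19×£114.40 = £7,023,041.58.
EOQ at £110.60 = 1018.2 < 2000, so use break Q=2000: TC = 61,200×£110.60 + (61,200/2000.0)×178 + (2000.0/2)×0.19×£110.60 = £6,795,180.80.
EOQ at £110.10 = 1020.5 < 12000, so use break Q=12000: TC = 61,200×£110.10 + (61,200/12000.0)×178 + (12000.0/2)×0.19×£110.10 = £6,864,541.80.
Lowest total cost among the candidates is at Q = 2000.0.

TC* ≈ £6,795,181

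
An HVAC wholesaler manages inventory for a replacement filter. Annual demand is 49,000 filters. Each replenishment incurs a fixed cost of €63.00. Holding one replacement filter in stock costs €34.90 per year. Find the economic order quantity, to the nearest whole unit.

Q* ≈ 421 filters

EOQ = √(2DS / H) = √(2 × 49,000 × 63 / 34.9).
= √(6,174,000 / 34.9) = √176,905.4441 ≈ 420.601.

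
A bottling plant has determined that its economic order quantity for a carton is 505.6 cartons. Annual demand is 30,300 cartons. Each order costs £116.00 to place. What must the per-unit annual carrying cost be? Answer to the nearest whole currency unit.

H ≈ £27

The basic EOQ model gives Q* = √(2DS/H); rearrange for the unknown.
From Q* = √(2DS/H): H = 2DS / Q*² = 2 × 30,300 × 116 / 505.6² = 27.4990.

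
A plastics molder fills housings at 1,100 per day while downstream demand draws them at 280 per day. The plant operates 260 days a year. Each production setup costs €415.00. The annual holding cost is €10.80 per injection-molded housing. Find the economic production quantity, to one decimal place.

Q* ≈ 2,739.6 housings

Annual demand D = 280 × 260 = 72,800.
Production build-up factor (1 − d/p) = 1 − 280/1,100 = 0.7455.
Q* = √(2DS / (H(1 − d/p))) = √(2 × 72,800 × 415 / (10.8 × 0.7455)).
= √(60,424,000 / 8.0509) ≈ 2739.569.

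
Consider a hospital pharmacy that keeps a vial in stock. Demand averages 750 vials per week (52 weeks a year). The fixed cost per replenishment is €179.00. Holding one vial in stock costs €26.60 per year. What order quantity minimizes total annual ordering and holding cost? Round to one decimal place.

Q* ≈ 724.5 vials

Annual demand D = 750 × 52 = 39,000.
EOQ = √(2DS / H) = √(2 × 39,000 × 179 / 26.6).
= √(13,962,000 / 26.6) = √524,887.218 ≈ 724.491.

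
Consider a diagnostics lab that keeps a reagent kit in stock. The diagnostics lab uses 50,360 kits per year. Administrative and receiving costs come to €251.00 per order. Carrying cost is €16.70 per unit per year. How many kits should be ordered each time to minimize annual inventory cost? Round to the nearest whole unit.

Q* ≈ 1,230 kits

EOQ = √(2DS / H) = √(2 × 50,360 × 251 / 16.7).
= √(25,280,720 / 16.7) = √1,513,815.5689 ≈ 1230.372.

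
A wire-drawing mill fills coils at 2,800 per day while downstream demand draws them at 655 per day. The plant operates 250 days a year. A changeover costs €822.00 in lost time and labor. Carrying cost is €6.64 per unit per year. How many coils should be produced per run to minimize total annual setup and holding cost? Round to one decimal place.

Annual demand D = 655 × 250 = 163,750.
Production build-up factor (1 − d/p) = 1 − 655/2,800 = 0.7661.
Q* = √(2DS / (H(1 − d/p))) = √(2 × 163,750 × 822 / (6.64 × 0.7661)).
= √(269,205,000 / 5.0867) ≈ 7274.831.

Q* ≈ 7,274.8 coils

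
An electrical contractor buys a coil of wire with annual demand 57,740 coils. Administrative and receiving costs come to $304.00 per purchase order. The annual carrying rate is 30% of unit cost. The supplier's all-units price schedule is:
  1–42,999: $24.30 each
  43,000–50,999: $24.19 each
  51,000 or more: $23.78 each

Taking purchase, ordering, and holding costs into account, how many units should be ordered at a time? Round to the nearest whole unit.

Q* ≈ 2,194 coils

Holding cost per unit per year at price C is H = 0.30·C.
For each price level, check whether its EOQ is feasible; otherwise the best quantity at that price is the breakpoint.
EOQ at $24.30 = 2194.5 (feasible in tier 1): TC = 57,740×$24.30 + (57,740/2194.5)×304 + (2194.5/2)×0.30×$24.30 = $1,419,079.57.
EOQ at $24.19 = 2199.4 < 43000, so use break Q=43000: TC = 57,740×$24.19 + (57,740/43000.0)×304 + (43000.0/2)×0.30×$24.19 = $1,553,164.31.
EOQ at $23.78 = 2218.3 < 51000, so use break Q=51000: TC = 57,740×$23.78 + (57,740/51000.0)×304 + (51000.0/2)×0.30×$23.78 = $1,555,318.38.
Lowest total cost is $1,419,079.57 at Q = 2194.5.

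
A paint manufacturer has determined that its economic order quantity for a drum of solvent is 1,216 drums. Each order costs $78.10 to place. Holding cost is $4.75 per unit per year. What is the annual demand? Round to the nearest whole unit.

D ≈ 44,966 drums per year

The basic EOQ model gives Q* = √(2DS/H); rearrange for the unknown.
From Q* = √(2DS/H): D = Q*²H / (2S) = 1,216² × 4.75 / (2 × 78.1) = 44965.531.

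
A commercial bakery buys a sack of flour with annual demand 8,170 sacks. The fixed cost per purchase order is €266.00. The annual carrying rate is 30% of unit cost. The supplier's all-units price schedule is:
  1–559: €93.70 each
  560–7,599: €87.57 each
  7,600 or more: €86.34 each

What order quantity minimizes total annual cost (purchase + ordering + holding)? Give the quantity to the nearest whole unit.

Holding cost per unit per year at price C is H = 0.30·C.
Evaluate total cost at each tier's feasible EOQ or, if the EOQ is below the tier, at the tier's minimum quantity.
EOQ at €93.70 = 393.2 (feasible in tier 1): TC = 8,170×€93.70 + (8,170/393.2)×266 + (393.2/2)×0.30×€93.70 = €776,582.44.
EOQ at €87.57 = 406.8 < 560, so use break Q=560: TC = 8,170×€87.57 + (8,170/560.0)×266 + (560.0/2)×0.30×€87.57 = €726,683.53.
EOQ at €86.34 = 409.6 < 7600, so use break Q=7600: TC = 8,170×€86.34 + (8,170/7600.0)×266 + (7600.0/2)×0.30×€86.34 = €804,111.35.
Lowest total cost is €726,683.53 at Q = 560.0.

Q* ≈ 560 sacks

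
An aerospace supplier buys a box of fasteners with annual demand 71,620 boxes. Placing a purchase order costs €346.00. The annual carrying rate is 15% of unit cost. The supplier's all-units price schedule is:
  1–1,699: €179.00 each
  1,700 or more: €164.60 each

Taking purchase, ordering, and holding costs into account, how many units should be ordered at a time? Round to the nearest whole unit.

Holding cost per unit per year at price C is H = 0.15·C.
Evaluate total cost at each tier's feasible EOQ or, if the EOQ is below the tier, at the tier's minimum quantity.
EOQ at €179.00 = 1358.6 (feasible in tier 1): TC = 71,620×€179.00 + (71,620/1358.6)×346 + (1358.6/2)×0.15×€179.00 = €12,856,458.95.
EOQ at €164.60 = 1416.8 < 1700, so use break Q=1700: TC = 71,620×€164.60 + (71,620/1700.0)×346 + (1700.0/2)×0.15×€164.60 = €11,824,215.28.
Lowest total cost is €11,824,215.28 at Q = 1700.0.

Q* ≈ 1,700 boxes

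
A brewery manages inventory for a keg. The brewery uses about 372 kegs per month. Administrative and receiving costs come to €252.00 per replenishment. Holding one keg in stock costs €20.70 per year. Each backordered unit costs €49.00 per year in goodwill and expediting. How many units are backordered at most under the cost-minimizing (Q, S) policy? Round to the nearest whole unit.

S* ≈ 117 kegs

Annual demand D = 372 × 12 = 4,464.
With planned backorders, Q* = √(2DS/H) · √((H+B)/B).
√(2DS/H) = √(2 × 4,464 × 252 / 20.7) = 329.680.
√((H+B)/B) = √((20.7+49)/49) = 1.1927.
Q* ≈ 393.197.
S* = Q* · H/(H+B) = 393.197 × 20.7/69.7 ≈ 116.775.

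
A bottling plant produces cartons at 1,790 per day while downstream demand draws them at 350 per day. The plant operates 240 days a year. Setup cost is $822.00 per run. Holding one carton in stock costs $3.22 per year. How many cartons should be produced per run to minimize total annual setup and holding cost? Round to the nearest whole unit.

Q* ≈ 7,301 cartons

Annual demand D = 350 × 240 = 84,000.
Production build-up factor (1 − d/p) = 1 − 350/1,790 = 0.8045.
Q* = √(2DS / (H(1 − d/p))) = √(2 × 84,000 × 822 / (3.22 × 0.8045)).
= √(138,096,000 / 2.5904) ≈ 7301.429.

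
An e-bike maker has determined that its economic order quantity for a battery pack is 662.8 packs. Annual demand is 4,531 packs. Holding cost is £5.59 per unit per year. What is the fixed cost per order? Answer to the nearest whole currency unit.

S ≈ £271

The basic EOQ model gives Q* = √(2DS/H); rearrange for the unknown.
From Q* = √(2DS/H): S = Q*²H / (2D) = 662.8² × 5.59 / (2 × 4,531) = 270.9897.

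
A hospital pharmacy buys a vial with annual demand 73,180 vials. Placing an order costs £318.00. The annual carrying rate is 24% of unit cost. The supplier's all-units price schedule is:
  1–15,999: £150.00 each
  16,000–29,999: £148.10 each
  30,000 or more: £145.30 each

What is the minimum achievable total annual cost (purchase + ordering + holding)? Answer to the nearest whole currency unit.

Holding cost per unit per year at price C is H = 0.24·C.
Evaluate total cost at each tier's feasible EOQ or, if the EOQ is below the tier, at the tier's minimum quantity.
EOQ at £150.00 = 1137.0 (feasible in tier 1): TC = 73,180×£150.00 + (73,180/1137.0)×318 + (1137.0/2)×0.24×£150.00 = £11,017,933.23.
EOQ at £148.10 = 1144.3 < 16000, so use break Q=16000: TC = 73,180×£148.10 + (73,180/16000.0)×318 + (16000.0/2)×0.24×£148.10 = £11,123,764.45.
EOQ at £145.30 = 1155.3 < 30000, so use break Q=30000: TC = 73,180×£145.30 + (73,180/30000.0)×318 + (30000.0/2)×0.24×£145.30 = £11,156,909.71.
Lowest total cost among the candidates is at Q = 1137.0.

TC* ≈ £11,017,933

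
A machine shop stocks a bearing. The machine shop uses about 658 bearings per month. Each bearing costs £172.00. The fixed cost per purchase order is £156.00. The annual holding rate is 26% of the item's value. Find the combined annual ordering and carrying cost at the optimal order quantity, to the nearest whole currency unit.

Annual demand D = 658 × 12 = 7,896.
Holding cost H = 0.26 × £172.00 = £44.7200 per unit per year.
Q* = √(2DS/H) = √(2 × 7,896 × 156 / 44.72) ≈ 234.71.
At Q*, ordering cost (D/Q*)S equals holding cost (Q*/2)H, each = √(DSH/2).
Minimum total = √(2DSH) = √(2 × 7,896 × 156 × 44.72) ≈ 10496.192.

TC* ≈ £10,496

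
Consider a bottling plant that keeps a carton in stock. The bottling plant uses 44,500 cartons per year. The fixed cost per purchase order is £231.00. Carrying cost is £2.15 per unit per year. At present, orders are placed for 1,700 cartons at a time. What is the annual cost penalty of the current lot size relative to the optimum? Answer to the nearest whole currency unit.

Extra cost ≈ £1,226 per year

EOQ = √(2DS/H) = √(2 × 44,500 × 231 / 2.15) ≈ 3092.30.
Cost at Q* = (D/Q*)S + (Q*/2)H = √(2DSH) ≈ £6,648.45.
Cost at Q = 1,700: (44,500/1,700)×231 + (1,700/2)×2.15 = £6,046.76 + £1,827.50 = £7,874.26.
Excess = £7,874.26 − £6,648.45 = £1,225.82.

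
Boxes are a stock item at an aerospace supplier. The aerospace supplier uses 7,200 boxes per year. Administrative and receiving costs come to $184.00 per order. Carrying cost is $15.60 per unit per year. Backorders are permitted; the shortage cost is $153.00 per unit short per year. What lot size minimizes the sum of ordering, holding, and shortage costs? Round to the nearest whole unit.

Q* ≈ 433 boxes

With planned backorders, Q* = √(2DS/H) · √((H+B)/B).
√(2DS/H) = √(2 × 7,200 × 184 / 15.6) = 412.124.
√((H+B)/B) = √((15.6+153)/153) = 1.0497.
Q* ≈ 432.624.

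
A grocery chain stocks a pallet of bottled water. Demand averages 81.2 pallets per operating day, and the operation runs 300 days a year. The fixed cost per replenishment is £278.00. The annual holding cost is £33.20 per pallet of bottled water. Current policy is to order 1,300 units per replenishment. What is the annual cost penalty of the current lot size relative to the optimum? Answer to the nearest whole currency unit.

Annual demand D = 81.2 × 300 = 24,360.
EOQ = √(2DS/H) = √(2 × 24,360 × 278 / 33.2) ≈ 638.71.
Cost at Q* = (D/Q*)S + (Q*/2)H = √(2DSH) ≈ £21,205.33.
Cost at Q = 1,300: (24,360/1,300)×278 + (1,300/2)×33.2 = £5,209.29 + £21,580.00 = £26,789.29.
Excess = £26,789.29 − £21,205.33 = £5,583.96.

Extra cost ≈ £5,584 per year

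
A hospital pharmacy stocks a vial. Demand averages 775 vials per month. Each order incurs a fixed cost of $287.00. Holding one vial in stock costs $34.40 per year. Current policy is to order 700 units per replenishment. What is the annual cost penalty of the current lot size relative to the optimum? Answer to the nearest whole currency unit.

Extra cost ≈ $2,302 per year

Annual demand D = 775 × 12 = 9,300.
EOQ = √(2DS/H) = √(2 × 9,300 × 287 / 34.4) ≈ 393.93.
Cost at Q* = (D/Q*)S + (Q*/2)H = √(2DSH) ≈ $13,551.17.
Cost at Q = 700: (9,300/700)×287 + (700/2)×34.4 = $3,813.00 + $12,040.00 = $15,853.00.
Excess = $15,853.00 − $13,551.17 = $2,301.83.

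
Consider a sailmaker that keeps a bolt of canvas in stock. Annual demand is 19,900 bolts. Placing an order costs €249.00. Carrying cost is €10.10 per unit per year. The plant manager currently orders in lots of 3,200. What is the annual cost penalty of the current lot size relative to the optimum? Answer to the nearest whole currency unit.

EOQ = √(2DS/H) = √(2 × 19,900 × 249 / 10.1) ≈ 990.56.
Cost at Q* = (D/Q*)S + (Q*/2)H = √(2DSH) ≈ €10,004.65.
Cost at Q = 3,200: (19,900/3,200)×249 + (3,200/2)×10.1 = €1,548.47 + €16,160.00 = €17,708.47.
Excess = €17,708.47 − €10,004.65 = €7,703.82.

Extra cost ≈ €7,704 per year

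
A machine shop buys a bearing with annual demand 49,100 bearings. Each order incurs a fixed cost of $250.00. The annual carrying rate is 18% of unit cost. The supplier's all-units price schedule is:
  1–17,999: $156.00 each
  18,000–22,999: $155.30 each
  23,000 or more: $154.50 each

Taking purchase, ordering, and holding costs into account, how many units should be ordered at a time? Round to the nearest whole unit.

Holding cost per unit per year at price C is H = 0.18·C.
For each price level, check whether its EOQ is feasible; otherwise the best quantity at that price is the breakpoint.
EOQ at $156.00 = 935.0 (feasible in tier 1): TC = 49,100×$156.00 + (49,100/935.0)×250 + (935.0/2)×0.18×$156.00 = $7,685,855.74.
EOQ at $155.30 = 937.1 < 18000, so use break Q=18000: TC = 49,100×$155.30 + (49,100/18000.0)×250 + (18000.0/2)×0.18×$155.30 = $7,877,497.94.
EOQ at $154.50 = 939.6 < 23000, so use break Q=23000: TC = 49,100×$154.50 + (49,100/23000.0)×250 + (23000.0/2)×0.18×$154.50 = $7,906,298.70.
Lowest total cost is $7,685,855.74 at Q = 935.0.

Q* ≈ 935 bearings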